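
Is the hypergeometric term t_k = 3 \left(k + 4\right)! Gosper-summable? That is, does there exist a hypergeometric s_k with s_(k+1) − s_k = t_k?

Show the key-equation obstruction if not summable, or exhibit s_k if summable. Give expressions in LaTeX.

No; the degree bound rules out any f.

r(k) = k + 5 after simplifying.
Factor: A=k + 5; B=1; C=1.
Solve (k + 5)·f(k+1) − (1)·f(k) = 1.
Bound: deg f ≤ -1.
Bound -1 < 0, so the key equation has no polynomial solution.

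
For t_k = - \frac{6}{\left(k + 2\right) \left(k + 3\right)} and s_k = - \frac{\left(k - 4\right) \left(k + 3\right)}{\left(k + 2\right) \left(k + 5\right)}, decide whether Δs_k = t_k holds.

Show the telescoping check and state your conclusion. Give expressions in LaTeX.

Invalid: residual \frac{2 \left(- k^{2} + 7 k + 42\right)}{k^{4} + 16 k^{3} + 91 k^{2} + 216 k + 180} ≠ 0.

s_(k+1) = -(k - 3)*(k + 4)/((k + 3)*(k + 6))
s_(k+1) − s_k = 4*(-2*k**2 - 13*k - 24)/(k**4 + 16*k**3 + 91*k**2 + 216*k + 180)
(s_(k+1) − s_k) − t_k = 2*(-k**2 + 7*k + 42)/(k**4 + 16*k**3 + 91*k**2 + 216*k + 180)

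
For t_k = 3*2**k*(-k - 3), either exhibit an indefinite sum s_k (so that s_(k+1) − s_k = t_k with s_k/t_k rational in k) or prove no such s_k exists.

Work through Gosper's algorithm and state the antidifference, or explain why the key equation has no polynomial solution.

The ratio is 2*(k + 4)/(k + 3).
Gosper form: A/B · C(k+1)/C(k) with A=2, B=1, C=k + 3.
Key eq: (2)·f(k+1) = (1)·f(k) + (k + 3).
deg f ≤ 1 (via 0,0,1).
Match coefficients ⇒ f(k) = k + 1.
So s_k = (B(k−1)f/C)·t_k = ((k + 1)/(k + 3))·t_k = 3*2**k*(-k - 1).
Verify: 3*2**k*(-k - 3) matches t_k.

s_k = 3*2**k*(-k - 1)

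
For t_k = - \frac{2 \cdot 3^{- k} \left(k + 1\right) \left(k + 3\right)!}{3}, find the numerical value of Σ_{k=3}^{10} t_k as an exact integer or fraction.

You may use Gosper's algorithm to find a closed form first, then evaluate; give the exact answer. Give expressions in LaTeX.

Σ = -717477920/729

The ratio is (k + 2)*(k + 4)/(3*(k + 1)).
Normal form (A,B,C) = (k/3 + 4/3, 1, k + 1).
Key eq: (k/3 + 4/3)·f(k+1) = (1)·f(k) + (k + 1).
d = 0 from the (1,0,1) case.
Coefficient equations give f(k) = 3.
Get s_k = R·t_k = -2*factorial(k + 3)/3**k with R(k) = B(k−1)f(k)/C(k) = 3/(k + 1).
s_(k+1) − s_k = -2*(k + 1)*factorial(k + 3)/(3*3**k) = t_k.
Telescoping: Σ = s_(11) − s_(3) = -717516800/729 − (-160/3) = -717477920/729.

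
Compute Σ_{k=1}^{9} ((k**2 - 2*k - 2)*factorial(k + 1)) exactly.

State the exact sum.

Ratio r(k) = (k + 2)*(2*k - (k + 1)**2 + 4)/(-k**2 + 2*k + 2).
A = k + 2, B = 1, C = k**2 - 2*k - 2.
Need (k + 2)·f(k+1) − (1)·f(k) = k**2 - 2*k - 2.
Degrees (1,0,2) ⇒ d ≤ 1.
Match coefficients ⇒ f(k) = k - 4.
Certificate R = B(k−1)f/C = (k - 4)/(k**2 - 2*k - 2) gives s_k = (k - 4)*factorial(k + 1).
Δs = (k**2 - 2*k - 2)*factorial(k + 1), as required.
Evaluate s at k=10 and k=1: 239500800 and -6; difference 239500806.

Σ = 239500806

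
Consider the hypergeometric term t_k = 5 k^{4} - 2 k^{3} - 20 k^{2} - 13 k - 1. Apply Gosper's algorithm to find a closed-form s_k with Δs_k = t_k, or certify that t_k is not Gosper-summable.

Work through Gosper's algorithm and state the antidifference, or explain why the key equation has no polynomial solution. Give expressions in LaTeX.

s_k = k \left(k^{4} - 3 k^{3} - 4 k^{2} + 3 k + 2\right)

r(k) = (5*k**4 + 18*k**3 + 4*k**2 - 39*k - 31)/(5*k**4 - 2*k**3 - 20*k**2 - 13*k - 1) after simplifying.
Normal form (A,B,C) = (1, 1, k**4 - 2*k**3/5 - 4*k**2 - 13*k/5 - 1/5).
Need (1)·f(k+1) − (1)·f(k) = k**4 - 2*k**3/5 - 4*k**2 - 13*k/5 - 1/5.
From deg A=0, deg B=0, deg C=4: d=5.
Solving with deg f ≤ 5: f(k) = k*(k**4 - 3*k**3 - 4*k**2 + 3*k + 2)/5.
R(k) = B(k−1)·f(k)/C(k) = k*(k**4 - 3*k**3 - 4*k**2 + 3*k + 2)/(5*k**4 - 2*k**3 - 20*k**2 - 13*k - 1); s_k = R·t_k = k*(k**4 - 3*k**3 - 4*k**2 + 3*k + 2).
s_(k+1) − s_k = 5*k**4 - 2*k**3 - 20*k**2 - 13*k - 1 = t_k.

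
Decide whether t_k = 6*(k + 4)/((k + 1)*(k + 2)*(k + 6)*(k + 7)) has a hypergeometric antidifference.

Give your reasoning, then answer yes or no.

Step 1: r(k) = (k + 1)*(k + 5)*(k + 6)/((k + 3)*(k + 4)*(k + 8)).
Take A(k)=k + 1, B(k)=k + 8, C(k)=k**4 + 16*k**3 + 95*k**2 + 248*k + 240.
Solve (k + 1)·f(k+1) − (k + 7)·f(k) = k**4 + 16*k**3 + 95*k**2 + 248*k + 240.
Bound: deg f ≤ 6.
Coefficient equations give f(k) = k*(k + 2)*(k + 3)*(k + 4)*(k + 5)*(k + 7)/12.
Then R = B(k−1)f/C = k*(k + 2)*(k + 7)**2/(12*(k + 4)), so s_k = R(k)·t_k = k*(k + 7)/(2*(k**2 + 7*k + 6)).
Check: Δs_k = 6*(k + 4)/(k**4 + 16*k**3 + 83*k**2 + 152*k + 84). ✓

Yes. s_k = k*(k + 7)/(2*(k**2 + 7*k + 6)).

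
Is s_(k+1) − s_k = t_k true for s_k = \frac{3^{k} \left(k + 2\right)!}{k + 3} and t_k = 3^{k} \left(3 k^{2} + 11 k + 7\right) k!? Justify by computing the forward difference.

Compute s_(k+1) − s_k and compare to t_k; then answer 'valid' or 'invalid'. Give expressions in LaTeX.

Invalid: residual - \frac{2 \cdot 3^{k} \left(3 k^{3} + 20 k^{2} + 39 k + 19\right) k!}{\left(k + 3\right) \left(k + 4\right)} ≠ 0.

s_(k+1) = 3**(k + 1)*factorial(k + 3)/(k + 4)
s_(k+1) − s_k = 3**k*(3*k**2 + 17*k + 23)*factorial(k + 2)/((k + 3)*(k + 4))
(s_(k+1) − s_k) − t_k = -2*3**k*(3*k**3 + 20*k**2 + 39*k + 19)*factorial(k)/((k + 3)*(k + 4))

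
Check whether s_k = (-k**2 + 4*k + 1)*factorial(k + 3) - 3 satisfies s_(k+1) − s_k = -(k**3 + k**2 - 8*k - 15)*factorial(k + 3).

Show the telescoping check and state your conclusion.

Valid — Δs_k = t_k.

s_(k+1) = (4*k - (k + 1)**2 + 5)*factorial(k + 4) - 3
s_(k+1) − s_k = -(k**3 + k**2 - 8*k - 15)*factorial(k + 3)
(s_(k+1) − s_k) − t_k = 0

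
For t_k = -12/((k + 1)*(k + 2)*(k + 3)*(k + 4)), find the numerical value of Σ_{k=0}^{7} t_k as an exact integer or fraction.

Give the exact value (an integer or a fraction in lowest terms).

Σ = -328/495

Compute t_(k+1)/t_k: get (k + 1)/(k + 5).
Factor: A=k + 1; B=k + 5; C=1.
Solve (k + 1)·f(k+1) − (k + 4)·f(k) = 1.
d = 3 from the (1,1,0) case.
Coefficient equations give f(k) = k*(k**2 + 6*k + 11)/18.
Certificate R = B(k−1)f/C = k*(k + 4)*(k**2 + 6*k + 11)/18 gives s_k = 2*k*(-k**2 - 6*k - 11)/(3*(k + 1)*(k + 2)*(k + 3)).
Check: Δs_k = -12/(k**4 + 10*k**3 + 35*k**2 + 50*k + 24). ✓
Sum = s_(8) − s_(0); s_(8) = -328/495, s_(0) = 0 ⇒ -328/495.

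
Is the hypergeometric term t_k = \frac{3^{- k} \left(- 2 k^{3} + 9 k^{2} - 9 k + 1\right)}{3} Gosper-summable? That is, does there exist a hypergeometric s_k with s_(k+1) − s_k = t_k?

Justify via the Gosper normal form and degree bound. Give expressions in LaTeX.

t_(k+1)/t_k = (2*k**3 - 3*k**2 - 3*k + 1)/(3*(2*k**3 - 9*k**2 + 9*k - 1)).
Factor: A=1/3; B=1; C=k**3 - 9*k**2/2 + 9*k/2 - 1/2.
Solve (1/3)·f(k+1) − (1)·f(k) = k**3 - 9*k**2/2 + 9*k/2 - 1/2.
d = 3 from the (0,0,3) case.
Match coefficients ⇒ f(k) = -3*k*(k**2 - 3*k + 3)/2.
R(k) = B(k−1)·f(k)/C(k) = -3*k*(k**2 - 3*k + 3)/(2*k**3 - 9*k**2 + 9*k - 1); s_k = R·t_k = k*(k**2 - 3*k + 3)/3**k.
Δs = (-2*k**3 + 9*k**2 - 9*k + 1)/(3*3**k), as required.

Yes. s_k = 3^{- k} k \left(k^{2} - 3 k + 3\right).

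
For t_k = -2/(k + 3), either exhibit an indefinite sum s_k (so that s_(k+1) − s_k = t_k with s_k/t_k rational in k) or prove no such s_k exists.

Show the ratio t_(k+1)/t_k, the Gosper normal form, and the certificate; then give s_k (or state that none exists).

r(k) = (k + 3)/(k + 4) after simplifying.
Factor: A=k + 3; B=k + 4; C=1.
Solve (k + 3)·f(k+1) − (k + 3)·f(k) = 1.
Bound: deg f ≤ 0.
Write f(k) = c0. Then LHS − RHS = -1, requiring -1 = 0: contradictory. No certificate.

no hypergeometric antidifference exists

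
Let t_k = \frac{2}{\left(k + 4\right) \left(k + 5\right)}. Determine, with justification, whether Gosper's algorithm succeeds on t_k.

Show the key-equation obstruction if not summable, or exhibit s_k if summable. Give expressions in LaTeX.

Yes. s_k = \frac{k}{2 \left(k + 4\right)}.

r(k) = (k + 4)/(k + 6) after simplifying.
Gosper form: A/B · C(k+1)/C(k) with A=k + 4, B=k + 6, C=1.
Key eq: (k + 4)·f(k+1) = (k + 5)·f(k) + (1).
Bound: deg f ≤ 1.
A polynomial solution: f(k) = k/4.
R(k) = B(k−1)·f(k)/C(k) = k*(k + 5)/4; s_k = R·t_k = k/(2*(k + 4)).
Check: Δs_k = 2/(k**2 + 9*k + 20). ✓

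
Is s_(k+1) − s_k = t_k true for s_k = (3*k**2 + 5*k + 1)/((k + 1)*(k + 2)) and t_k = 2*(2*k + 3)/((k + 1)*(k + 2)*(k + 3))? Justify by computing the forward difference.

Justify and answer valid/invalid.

s_(k+1) = (5*k + 3*(k + 1)**2 + 6)/((k + 2)*(k + 3))
s_(k+1) − s_k = 2*(2*k + 3)/(k**3 + 6*k**2 + 11*k + 6)
(s_(k+1) − s_k) − t_k = 0

valid; difference matches t_k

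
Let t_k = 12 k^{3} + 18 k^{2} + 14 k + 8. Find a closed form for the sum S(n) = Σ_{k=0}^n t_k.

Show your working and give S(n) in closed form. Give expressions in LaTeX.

t_(k+1)/t_k = (6*k**3 + 27*k**2 + 43*k + 26)/(6*k**3 + 9*k**2 + 7*k + 4).
So A=1 and B=1, with C=k**3 + 3*k**2/2 + 7*k/6 + 2/3.
Set up (1)·f(k+1) − (1)·f(k) − (k**3 + 3*k**2/2 + 7*k/6 + 2/3) = 0.
From deg A=0, deg B=0, deg C=3: d=4.
Solve for f: f(k) = k*(k + 1)*(3*k**2 - 3*k + 4)/12 (degree 4 ≤ 4).
Certificate R = B(k−1)f/C = k*(3*k**2 - 3*k + 4)/(2*(6*k**2 + 3*k + 4)) gives s_k = k*(3*k**3 + k + 4).
Verify: 12*k**3 + 18*k**2 + 14*k + 8 matches t_k.
Telescope: S(n) = s_(n+1) − s_(0) = 3*n**4 + 12*n**3 + 19*n**2 + 18*n + 8 − (0) = 3*n**4 + 12*n**3 + 19*n**2 + 18*n + 8.

S(n) = 3 n^{4} + 12 n^{3} + 19 n^{2} + 18 n + 8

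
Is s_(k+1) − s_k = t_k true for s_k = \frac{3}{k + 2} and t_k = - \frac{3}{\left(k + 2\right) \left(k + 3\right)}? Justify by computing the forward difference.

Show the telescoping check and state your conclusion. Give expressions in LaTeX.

s_(k+1) = 3/(k + 3)
s_(k+1) − s_k = -3/((k + 2)*(k + 3))
(s_(k+1) − s_k) − t_k = 0

valid (s_(k+1) − s_k reduces to t_k)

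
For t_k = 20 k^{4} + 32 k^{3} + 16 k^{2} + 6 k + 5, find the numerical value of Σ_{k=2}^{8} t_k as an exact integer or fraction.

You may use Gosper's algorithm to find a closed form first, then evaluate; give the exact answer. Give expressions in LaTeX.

t_(k+1)/t_k = (20*k**4 + 112*k**3 + 232*k**2 + 214*k + 79)/(20*k**4 + 32*k**3 + 16*k**2 + 6*k + 5).
Factor: A=1; B=1; C=k**4 + 8*k**3/5 + 4*k**2/5 + 3*k/10 + 1/4.
Need (1)·f(k+1) − (1)·f(k) = k**4 + 8*k**3/5 + 4*k**2/5 + 3*k/10 + 1/4.
From deg A=0, deg B=0, deg C=4: d=5.
Match coefficients ⇒ f(k) = k*(4*k**4 - 2*k**3 - 4*k**2 + 3*k + 4)/20.
Then R = B(k−1)f/C = k*(4*k**4 - 2*k**3 - 4*k**2 + 3*k + 4)/(20*k**4 + 32*k**3 + 16*k**2 + 6*k + 5), so s_k = R(k)·t_k = k*(4*k**4 - 2*k**3 - 4*k**2 + 3*k + 4).
Verify: 20*k**4 + 32*k**3 + 16*k**2 + 6*k + 5 matches t_k.
Evaluate s at k=9 and k=2: 220437 and 84; difference 220353.

Σ = 220353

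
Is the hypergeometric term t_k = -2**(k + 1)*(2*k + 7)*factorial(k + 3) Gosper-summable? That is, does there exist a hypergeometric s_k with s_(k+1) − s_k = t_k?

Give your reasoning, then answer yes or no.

Yes. s_k = -2**(k + 1)*factorial(k + 3).

Compute t_(k+1)/t_k: get 2*(k + 4)*(2*k + 9)/(2*k + 7).
So A=2*k + 8 and B=1, with C=k + 7/2.
Need (2*k + 8)·f(k+1) − (1)·f(k) = k + 7/2.
d = 0 from the (1,0,1) case.
A polynomial solution: f(k) = 1/2.
Get s_k = R·t_k = -2**(k + 1)*factorial(k + 3) with R(k) = B(k−1)f(k)/C(k) = 1/(2*k + 7).
s_(k+1) − s_k = -2**(k + 1)*(2*k + 7)*factorial(k + 3) = t_k.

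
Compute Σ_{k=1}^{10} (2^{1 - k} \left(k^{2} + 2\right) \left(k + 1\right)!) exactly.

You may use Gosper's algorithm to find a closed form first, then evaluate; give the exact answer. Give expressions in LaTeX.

Σ = 9355500

Compute t_(k+1)/t_k: get (k + 2)*((k + 1)**2 + 2)/(2*(k**2 + 2)).
Gosper form: A/B · C(k+1)/C(k) with A=k/2 + 1, B=1, C=k**2 + 2.
Set up (k/2 + 1)·f(k+1) − (1)·f(k) − (k**2 + 2) = 0.
Bound: deg f ≤ 1.
Solving with deg f ≤ 1: f(k) = 2*(k - 1).
So s_k = (B(k−1)f/C)·t_k = (2*(k - 1)/(k**2 + 2))·t_k = 2**(2 - k)*(k - 1)*factorial(k + 1).
Check: Δs_k = 2**(1 - k)*(k**2 + 2)*factorial(k + 1). ✓
Σ_(k=1)^(10) t_k = s_(11) − s_(1) = 9355500 − (0) = 9355500.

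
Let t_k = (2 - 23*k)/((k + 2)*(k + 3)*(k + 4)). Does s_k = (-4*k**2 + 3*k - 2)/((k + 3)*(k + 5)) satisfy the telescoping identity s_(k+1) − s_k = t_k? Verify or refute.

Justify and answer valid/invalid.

Invalid: residual 3*(-4*k**3 + 10*k**2 + 123*k - 18)/(k**5 + 20*k**4 + 155*k**3 + 580*k**2 + 1044*k + 720) ≠ 0.

s_(k+1) = (3*k - 4*(k + 1)**2 + 1)/((k + 4)*(k + 6))
s_(k+1) − s_k = (-35*k**2 - 151*k + 3)/(k**4 + 18*k**3 + 119*k**2 + 342*k + 360)
(s_(k+1) − s_k) − t_k = 3*(-4*k**3 + 10*k**2 + 123*k - 18)/(k**5 + 20*k**4 + 155*k**3 + 580*k**2 + 1044*k + 720)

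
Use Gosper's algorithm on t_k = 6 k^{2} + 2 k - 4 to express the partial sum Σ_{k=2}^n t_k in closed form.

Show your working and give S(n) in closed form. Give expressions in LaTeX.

S(n) = 2 n^{3} + 4 n^{2} - 2 n - 4

Compute t_(k+1)/t_k: get (k + 3*(k + 1)**2 - 1)/(3*k**2 + k - 2).
A = 1, B = 1, C = k**2 + k/3 - 2/3.
Need (1)·f(k+1) − (1)·f(k) = k**2 + k/3 - 2/3.
d = 3 from the (0,0,2) case.
Match coefficients ⇒ f(k) = k*(k - 2)*(k + 1)/3.
Certificate R = B(k−1)f/C = k*(k - 2)/(3*k - 2) gives s_k = 2*k*(k**2 - k - 2).
Verify: 6*k**2 + 2*k - 4 matches t_k.
s_(n+1) = 2*n**3 + 4*n**2 - 2*n - 4 and s_(2) = 0, so S(n) = 2*n**3 + 4*n**2 - 2*n - 4.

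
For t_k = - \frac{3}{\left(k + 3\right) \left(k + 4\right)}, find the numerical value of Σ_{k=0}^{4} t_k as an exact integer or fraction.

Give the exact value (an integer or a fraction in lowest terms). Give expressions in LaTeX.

Σ = -5/8

Compute t_(k+1)/t_k: get (k + 3)/(k + 5).
A = k + 3, B = k + 5, C = 1.
Key eq: (k + 3)·f(k+1) = (k + 4)·f(k) + (1).
Degrees (1,1,0) ⇒ d ≤ 1.
Coefficient equations give f(k) = k/3.
So s_k = (B(k−1)f/C)·t_k = (k*(k + 4)/3)·t_k = -k/(k + 3).
s_(k+1) − s_k = -3/(k**2 + 7*k + 12) = t_k.
Σ_(k=0)^(4) t_k = s_(5) − s_(0) = -5/8 − (0) = -5/8.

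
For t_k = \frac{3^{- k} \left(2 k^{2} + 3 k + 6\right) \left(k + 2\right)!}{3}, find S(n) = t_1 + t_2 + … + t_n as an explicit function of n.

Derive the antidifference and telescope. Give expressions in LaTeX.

S(n) = -6 + \frac{2 \cdot 3^{- n} n \left(n + 3\right)!}{3} + 3^{- n} \left(n + 3\right)!

The ratio is (k + 3)*(3*k + 2*(k + 1)**2 + 9)/(3*(2*k**2 + 3*k + 6)).
A = k/3 + 1, B = 1, C = k**2 + 3*k/2 + 3.
Solve (k/3 + 1)·f(k+1) − (1)·f(k) = k**2 + 3*k/2 + 3.
From deg A=1, deg B=0, deg C=2: d=1.
Solve for f: f(k) = 3*(2*k + 1)/2 (degree 1 ≤ 1).
Certificate R = B(k−1)f/C = 3*(2*k + 1)/(2*k**2 + 3*k + 6) gives s_k = (2*k + 1)*factorial(k + 2)/3**k.
Check: Δs_k = (2*k**2 + 3*k + 6)*factorial(k + 2)/(3*3**k). ✓
Σ_(k=1)^n t_k = s_(n+1) − s_(1) = (3**(-n - 1)*(2*n + 3)*factorial(n + 3)) − (6), i.e. -6 + 2*n*factorial(n + 3)/(3*3**n) + factorial(n + 3)/3**n.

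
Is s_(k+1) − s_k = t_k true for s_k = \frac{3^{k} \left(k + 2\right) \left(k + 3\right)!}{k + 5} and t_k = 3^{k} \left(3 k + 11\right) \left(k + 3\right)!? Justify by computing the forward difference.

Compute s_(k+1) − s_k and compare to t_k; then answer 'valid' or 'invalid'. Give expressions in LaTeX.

s_(k+1) = 3**(k + 1)*(k + 3)*factorial(k + 4)/(k + 6)
s_(k+1) − s_k = 3**k*(3*k**3 + 35*k**2 + 133*k + 168)*factorial(k + 3)/((k + 5)*(k + 6))
(s_(k+1) − s_k) − t_k = -3**(k + 1)*(3*k**2 + 26*k + 54)*factorial(k + 3)/((k + 5)*(k + 6))

Invalid: residual - \frac{3^{k + 1} \left(3 k^{2} + 26 k + 54\right) \left(k + 3\right)!}{\left(k + 5\right) \left(k + 6\right)} ≠ 0.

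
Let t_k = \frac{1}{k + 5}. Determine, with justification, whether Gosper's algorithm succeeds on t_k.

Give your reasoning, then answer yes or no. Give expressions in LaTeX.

No — the linear system for f has no solution.

Ratio r(k) = (k + 5)/(k + 6).
So A=k + 5 and B=k + 6, with C=1.
Solve (k + 5)·f(k+1) − (k + 5)·f(k) = 1.
d = 0 from the (1,1,0) case.
Put f(k) = c0: A·f(k+1) − B(k−1)·f(k) − C = -1; need -1 = 0 — inconsistent ⇒ no f, not summable.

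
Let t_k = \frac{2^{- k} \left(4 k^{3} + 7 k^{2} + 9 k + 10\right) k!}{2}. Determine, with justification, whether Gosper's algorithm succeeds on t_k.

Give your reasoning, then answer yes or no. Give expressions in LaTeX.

Yes. s_k = 2^{- k} \left(4 k^{2} + 3 k - 3\right) k!.

r(k) = (4*k**4 + 23*k**3 + 54*k**2 + 65*k + 30)/(2*(4*k**3 + 7*k**2 + 9*k + 10)) after simplifying.
A = k/2 + 1/2, B = 1, C = k**3 + 7*k**2/4 + 9*k/4 + 5/2.
Solve (k/2 + 1/2)·f(k+1) − (1)·f(k) = k**3 + 7*k**2/4 + 9*k/4 + 5/2.
Degrees (1,0,3) ⇒ d ≤ 2.
Match coefficients ⇒ f(k) = (4*k**2 + 3*k - 3)/2.
Certificate R = B(k−1)f/C = 2*(4*k**2 + 3*k - 3)/(4*k**3 + 7*k**2 + 9*k + 10) gives s_k = (4*k**2 + 3*k - 3)*factorial(k)/2**k.
Check: Δs_k = (4*k**3 + 7*k**2 + 9*k + 10)*factorial(k)/(2*2**k). ✓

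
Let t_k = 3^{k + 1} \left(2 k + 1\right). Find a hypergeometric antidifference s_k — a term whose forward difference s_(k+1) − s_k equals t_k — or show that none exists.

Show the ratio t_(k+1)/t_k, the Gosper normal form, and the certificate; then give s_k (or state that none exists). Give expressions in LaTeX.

s_k = 3^{k + 1} \left(k - 1\right)

r(k) = 3*(2*k + 3)/(2*k + 1) after simplifying.
Normal form (A,B,C) = (3, 1, k + 1/2).
Set up (3)·f(k+1) − (1)·f(k) − (k + 1/2) = 0.
From deg A=0, deg B=0, deg C=1: d=1.
Solving with deg f ≤ 1: f(k) = (k - 1)/2.
So s_k = (B(k−1)f/C)·t_k = ((k - 1)/(2*k + 1))·t_k = 3**(k + 1)*(k - 1).
s_(k+1) − s_k = 3**(k + 1)*(2*k + 1) = t_k.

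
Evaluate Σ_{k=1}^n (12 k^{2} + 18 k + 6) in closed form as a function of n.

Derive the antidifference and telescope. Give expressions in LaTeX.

S(n) = n \left(4 n^{2} + 15 n + 17\right)

Ratio r(k) = (2*k**2 + 7*k + 6)/(2*k**2 + 3*k + 1).
Normal form (A,B,C) = (1, 1, k**2 + 3*k/2 + 1/2).
f must satisfy (1)·f(k+1) − (1)·f(k) = k**2 + 3*k/2 + 1/2.
Bound: deg f ≤ 3.
Solve for f: f(k) = k*(k + 1)*(4*k - 1)/12 (degree 3 ≤ 3).
Then R = B(k−1)f/C = k*(4*k - 1)/(6*(2*k + 1)), so s_k = R(k)·t_k = k*(4*k**2 + 3*k - 1).
Verify: 12*k**2 + 18*k + 6 matches t_k.
s_(n+1) = 4*n**3 + 15*n**2 + 17*n + 6 and s_(1) = 6, so S(n) = n*(4*n**2 + 15*n + 17).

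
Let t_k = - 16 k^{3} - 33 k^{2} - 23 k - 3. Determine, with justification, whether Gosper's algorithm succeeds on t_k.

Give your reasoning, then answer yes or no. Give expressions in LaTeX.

t_(k+1)/t_k = (16*k**3 + 81*k**2 + 137*k + 75)/(16*k**3 + 33*k**2 + 23*k + 3).
Normal form (A,B,C) = (1, 1, k**3 + 33*k**2/16 + 23*k/16 + 3/16).
f must satisfy (1)·f(k+1) − (1)·f(k) = k**3 + 33*k**2/16 + 23*k/16 + 3/16.
Bound: deg f ≤ 4.
Coefficient equations give f(k) = k*(4*k**3 + 3*k**2 - k - 3)/16.
So s_k = (B(k−1)f/C)·t_k = (k*(4*k**3 + 3*k**2 - k - 3)/(16*k**3 + 33*k**2 + 23*k + 3))·t_k = k*(-4*k**3 - 3*k**2 + k + 3).
Check: Δs_k = -16*k**3 - 33*k**2 - 23*k - 3. ✓

Yes. s_k = k \left(- 4 k^{3} - 3 k^{2} + k + 3\right).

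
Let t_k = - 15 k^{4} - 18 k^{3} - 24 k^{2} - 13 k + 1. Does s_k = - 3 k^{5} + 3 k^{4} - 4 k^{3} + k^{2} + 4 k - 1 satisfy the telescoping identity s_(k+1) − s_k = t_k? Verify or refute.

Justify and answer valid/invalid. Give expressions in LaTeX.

Valid: the claim telescopes to t_k.

s_(k+1) = k*(-3*k**4 - 12*k**3 - 22*k**2 - 23*k - 9)
s_(k+1) − s_k = -15*k**4 - 18*k**3 - 24*k**2 - 13*k + 1
(s_(k+1) − s_k) − t_k = 0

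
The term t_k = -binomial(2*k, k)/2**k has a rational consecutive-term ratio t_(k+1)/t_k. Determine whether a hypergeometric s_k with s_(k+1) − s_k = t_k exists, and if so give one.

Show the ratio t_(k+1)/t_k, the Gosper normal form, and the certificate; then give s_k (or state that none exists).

none (Gosper's algorithm certifies no s_k)

r(k) = (2*k + 1)/(k + 1) after simplifying.
A = 2*k + 1, B = k + 1, C = 1.
Solve (2*k + 1)·f(k+1) − (k)·f(k) = 1.
deg f ≤ -1 (via 1,1,0).
deg f ≤ -1 is impossible — no certificate.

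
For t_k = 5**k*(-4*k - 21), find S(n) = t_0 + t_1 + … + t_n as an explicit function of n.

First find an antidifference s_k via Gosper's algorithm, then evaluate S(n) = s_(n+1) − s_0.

Ratio r(k) = 5*(4*k + 25)/(4*k + 21).
Gosper form: A/B · C(k+1)/C(k) with A=5, B=1, C=k + 21/4.
Need (5)·f(k+1) − (1)·f(k) = k + 21/4.
Bound: deg f ≤ 1.
Match coefficients ⇒ f(k) = (k + 4)/4.
Then R = B(k−1)f/C = (k + 4)/(4*k + 21), so s_k = R(k)·t_k = 5**k*(-k - 4).
Verify: 5**k*(-4*k - 21) matches t_k.
Σ_(k=0)^n t_k = s_(n+1) − s_(0) = (5**(n + 1)*(-n - 5)) − (-4), i.e. -5**(n + 1)*n - 5**(n + 2) + 4.

S(n) = -5**(n + 1)*n - 5**(n + 2) + 4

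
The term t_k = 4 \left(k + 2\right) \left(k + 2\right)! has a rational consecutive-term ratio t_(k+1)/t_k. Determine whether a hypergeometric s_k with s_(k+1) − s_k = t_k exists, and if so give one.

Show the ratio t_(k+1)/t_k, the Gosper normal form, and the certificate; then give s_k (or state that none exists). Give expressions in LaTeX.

s_k = 4 \left(k + 2\right)!

The ratio is (k + 3)**2/(k + 2).
Take A(k)=k + 3, B(k)=1, C(k)=k + 2.
Solve (k + 3)·f(k+1) − (1)·f(k) = k + 2.
Bound: deg f ≤ 0.
Coefficient equations give f(k) = 1.
Then R = B(k−1)f/C = 1/(k + 2), so s_k = R(k)·t_k = 4*factorial(k + 2).
Check: Δs_k = 4*(k + 2)*factorial(k + 2). ✓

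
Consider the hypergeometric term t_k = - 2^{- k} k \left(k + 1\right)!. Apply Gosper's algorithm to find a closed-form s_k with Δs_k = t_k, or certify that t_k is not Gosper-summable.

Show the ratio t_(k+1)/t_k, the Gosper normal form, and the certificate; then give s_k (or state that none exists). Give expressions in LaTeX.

s_k = - 2^{1 - k} \left(k + 1\right)!

r(k) = (k + 1)*(k + 2)/(2*k) after simplifying.
Normal form (A,B,C) = (k/2 + 1, 1, k).
Need (k/2 + 1)·f(k+1) − (1)·f(k) = k.
d = 0 from the (1,0,1) case.
Match coefficients ⇒ f(k) = 2.
Get s_k = R·t_k = -2**(1 - k)*factorial(k + 1) with R(k) = B(k−1)f(k)/C(k) = 2/k.
Δs = -k*factorial(k + 1)/2**k, as required.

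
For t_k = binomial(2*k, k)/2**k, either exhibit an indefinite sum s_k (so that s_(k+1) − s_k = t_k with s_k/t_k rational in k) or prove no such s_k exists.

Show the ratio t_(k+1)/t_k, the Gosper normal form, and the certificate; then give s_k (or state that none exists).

Ratio r(k) = (2*k + 1)/(k + 1).
So A=2*k + 1 and B=k + 1, with C=1.
Key eq: (2*k + 1)·f(k+1) = (k)·f(k) + (1).
d = -1 from the (1,1,0) case.
deg f ≤ -1 is impossible — no certificate.

not Gosper-summable; s_k does not exist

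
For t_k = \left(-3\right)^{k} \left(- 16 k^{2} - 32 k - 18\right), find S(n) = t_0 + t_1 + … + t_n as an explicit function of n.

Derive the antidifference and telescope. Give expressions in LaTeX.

Step 1: r(k) = 3*(-8*k**2 - 32*k - 33)/(8*k**2 + 16*k + 9).
Normal form (A,B,C) = (-3, 1, k**2 + 2*k + 9/8).
f must satisfy (-3)·f(k+1) − (1)·f(k) = k**2 + 2*k + 9/8.
From deg A=0, deg B=0, deg C=2: d=2.
Coefficient equations give f(k) = -k*(2*k + 1)/8.
So s_k = (B(k−1)f/C)·t_k = (-k*(2*k + 1)/(8*k**2 + 16*k + 9))·t_k = 2*(-3)**k*k*(2*k + 1).
Δs = (-3)**k*(-16*k**2 - 32*k - 18), as required.
Telescope: S(n) = s_(n+1) − s_(0) = (-3)**(n + 1)*(4*n**2 + 10*n + 6) − (0) = (-3)**(n + 1)*(4*n**2 + 10*n + 6).

S(n) = \left(-3\right)^{n + 1} \left(4 n^{2} + 10 n + 6\right)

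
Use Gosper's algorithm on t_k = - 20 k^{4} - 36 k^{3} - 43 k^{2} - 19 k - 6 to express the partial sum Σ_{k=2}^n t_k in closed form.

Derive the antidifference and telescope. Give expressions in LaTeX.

S(n) = - 4 n^{5} - 19 n^{4} - 39 n^{3} - 40 n^{2} - 22 n + 124

Compute t_(k+1)/t_k: get (20*k**4 + 116*k**3 + 271*k**2 + 293*k + 124)/(20*k**4 + 36*k**3 + 43*k**2 + 19*k + 6).
Normal form (A,B,C) = (1, 1, k**4 + 9*k**3/5 + 43*k**2/20 + 19*k/20 + 3/10).
f must satisfy (1)·f(k+1) − (1)·f(k) = k**4 + 9*k**3/5 + 43*k**2/20 + 19*k/20 + 3/10.
Bound: deg f ≤ 5.
Solve for f: f(k) = k*(4*k**4 - k**3 + 3*k**2 - 3*k + 3)/20 (degree 5 ≤ 5).
R(k) = B(k−1)·f(k)/C(k) = k*(4*k**4 - k**3 + 3*k**2 - 3*k + 3)/(20*k**4 + 36*k**3 + 43*k**2 + 19*k + 6); s_k = R·t_k = k*(-4*k**4 + k**3 - 3*k**2 + 3*k - 3).
Check: Δs_k = -20*k**4 - 36*k**3 - 43*k**2 - 19*k - 6. ✓
Σ_(k=2)^n t_k = s_(n+1) − s_(2) = (-4*n**5 - 19*n**4 - 39*n**3 - 40*n**2 - 22*n - 6) − (-130), i.e. -4*n**5 - 19*n**4 - 39*n**3 - 40*n**2 - 22*n + 124.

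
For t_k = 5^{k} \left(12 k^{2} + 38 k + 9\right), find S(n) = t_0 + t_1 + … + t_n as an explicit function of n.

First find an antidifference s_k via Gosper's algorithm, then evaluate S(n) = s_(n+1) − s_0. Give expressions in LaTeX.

t_(k+1)/t_k = 5*(12*k**2 + 62*k + 59)/(12*k**2 + 38*k + 9).
Gosper form: A/B · C(k+1)/C(k) with A=5, B=1, C=k**2 + 19*k/6 + 3/4.
Need (5)·f(k+1) − (1)·f(k) = k**2 + 19*k/6 + 3/4.
Degrees (0,0,2) ⇒ d ≤ 2.
Solving with deg f ≤ 2: f(k) = (3*k**2 + 2*k - 4)/12.
Certificate R = B(k−1)f/C = (3*k**2 + 2*k - 4)/(12*k**2 + 38*k + 9) gives s_k = 5**k*(3*k**2 + 2*k - 4).
Δs = 5**k*(12*k**2 + 38*k + 9), as required.
s_(n+1) = 5**(n + 1)*(3*n**2 + 8*n + 1) and s_(0) = -4, so S(n) = 15*5**n*n**2 + 40*5**n*n + 5*5**n + 4.

S(n) = 15 \cdot 5^{n} n^{2} + 40 \cdot 5^{n} n + 5 \cdot 5^{n} + 4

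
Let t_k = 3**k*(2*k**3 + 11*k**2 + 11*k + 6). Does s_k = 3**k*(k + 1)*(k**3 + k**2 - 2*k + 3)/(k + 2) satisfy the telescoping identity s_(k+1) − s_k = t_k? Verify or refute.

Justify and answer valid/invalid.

s_(k+1) = 3**(k + 1)*(k + 2)*(-2*k + (k + 1)**3 + (k + 1)**2 + 1)/(k + 3)
s_(k+1) − s_k = 3**k*(2*k**5 + 19*k**4 + 64*k**3 + 95*k**2 + 66*k + 27)/(k**2 + 5*k + 6)
(s_(k+1) − s_k) − t_k = 3**k*(-2*k**4 - 14*k**3 - 32*k**2 - 30*k - 9)/(k**2 + 5*k + 6)

Invalid: residual 3**k*(-2*k**4 - 14*k**3 - 32*k**2 - 30*k - 9)/(k**2 + 5*k + 6) ≠ 0.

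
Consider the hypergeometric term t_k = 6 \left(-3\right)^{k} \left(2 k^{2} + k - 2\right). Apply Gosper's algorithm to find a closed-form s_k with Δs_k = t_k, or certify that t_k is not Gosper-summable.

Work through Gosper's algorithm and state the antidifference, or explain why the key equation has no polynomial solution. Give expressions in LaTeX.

r(k) = 3*(-k - 2*(k + 1)**2 + 1)/(2*k**2 + k - 2) after simplifying.
A = -3, B = 1, C = k**2 + k/2 - 1.
Key eq: (-3)·f(k+1) = (1)·f(k) + (k**2 + k/2 - 1).
Degrees (0,0,2) ⇒ d ≤ 2.
Solve for f: f(k) = -(k**2 - k - 1)/4 (degree 2 ≤ 2).
Certificate R = B(k−1)f/C = -(k**2 - k - 1)/(2*(2*k**2 + k - 2)) gives s_k = (-3)**(k + 1)*(k**2 - k - 1).
Check: Δs_k = 6*(-3)**k*(2*k**2 + k - 2). ✓

s_k = \left(-3\right)^{k + 1} \left(k^{2} - k - 1\right)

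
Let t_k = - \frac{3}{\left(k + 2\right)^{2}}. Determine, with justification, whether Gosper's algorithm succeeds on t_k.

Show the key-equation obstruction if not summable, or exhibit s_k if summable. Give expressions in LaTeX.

r(k) = (k + 2)**2/(k + 3)**2 after simplifying.
A = k**2 + 4*k + 4, B = k**2 + 6*k + 9, C = 1.
Set up (k**2 + 4*k + 4)·f(k+1) − (k**2 + 4*k + 4)·f(k) − (1) = 0.
Bound: deg f ≤ 0.
Generic f = c0 gives residual -1; -1 = 0 cannot hold, so t_k is not Gosper-summable.

No — the linear system for f has no solution.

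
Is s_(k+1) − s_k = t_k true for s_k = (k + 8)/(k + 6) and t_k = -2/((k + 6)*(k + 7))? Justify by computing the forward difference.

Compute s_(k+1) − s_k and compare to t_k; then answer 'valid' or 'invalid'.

Valid — Δs_k = t_k.

s_(k+1) = (k + 9)/(k + 7)
s_(k+1) − s_k = -2/(k**2 + 13*k + 42)
(s_(k+1) − s_k) − t_k = 0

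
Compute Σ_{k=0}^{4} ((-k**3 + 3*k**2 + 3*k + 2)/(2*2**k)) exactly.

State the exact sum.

Σ = 39/8

t_(k+1)/t_k = (k**3 - 6*k - 7)/(2*(k**3 - 3*k**2 - 3*k - 2)).
Factor: A=1/2; B=1; C=k**3 - 3*k**2 - 3*k - 2.
Set up (1/2)·f(k+1) − (1)·f(k) − (k**3 - 3*k**2 - 3*k - 2) = 0.
From deg A=0, deg B=0, deg C=3: d=3.
Match coefficients ⇒ f(k) = -2*(k - 1)*(k**2 + k + 1).
Get s_k = R·t_k = (k**3 - 1)/2**k with R(k) = B(k−1)f(k)/C(k) = -2*(k - 1)*(k**2 + k + 1)/(k**3 - 3*k**2 - 3*k - 2).
Verify: (-2*k**3 + (k + 1)**3 + 1)/(2*2**k) matches t_k.
Sum = s_(5) − s_(0); s_(5) = 31/8, s_(0) = -1 ⇒ 39/8.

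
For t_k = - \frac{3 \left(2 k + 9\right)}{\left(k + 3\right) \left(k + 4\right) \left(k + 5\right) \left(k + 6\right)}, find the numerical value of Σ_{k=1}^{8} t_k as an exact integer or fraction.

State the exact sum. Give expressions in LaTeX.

Σ = -3/28

Step 1: r(k) = (k + 3)*(2*k + 11)/((k + 7)*(2*k + 9)).
Gosper form: A/B · C(k+1)/C(k) with A=k + 3, B=k + 7, C=k + 9/2.
Need (k + 3)·f(k+1) − (k + 6)·f(k) = k + 9/2.
From deg A=1, deg B=1, deg C=1: d=3.
Coefficient equations give f(k) = k*(k + 4)*(k + 8)/30.
Certificate R = B(k−1)f/C = k*(k + 4)*(k + 6)*(k + 8)/(15*(2*k + 9)) gives s_k = k*(-k - 8)/(5*(k**2 + 8*k + 15)).
Check: Δs_k = 3*(-2*k - 9)/(k**4 + 18*k**3 + 119*k**2 + 342*k + 360). ✓
Evaluate s at k=9 and k=1: -51/280 and -3/40; difference -3/28.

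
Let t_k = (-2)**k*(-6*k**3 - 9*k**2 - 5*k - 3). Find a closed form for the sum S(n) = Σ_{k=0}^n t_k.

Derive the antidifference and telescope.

Ratio r(k) = 2*(-6*k**3 - 27*k**2 - 41*k - 23)/(6*k**3 + 9*k**2 + 5*k + 3).
Factor: A=-2; B=1; C=k**3 + 3*k**2/2 + 5*k/6 + 1/2.
Set up (-2)·f(k+1) − (1)·f(k) − (k**3 + 3*k**2/2 + 5*k/6 + 1/2) = 0.
From deg A=0, deg B=0, deg C=3: d=3.
A polynomial solution: f(k) = -(2*k**3 - k**2 - k + 1)/6.
R(k) = B(k−1)·f(k)/C(k) = -(2*k**3 - k**2 - k + 1)/(6*k**3 + 9*k**2 + 5*k + 3); s_k = R·t_k = (-2)**k*(2*k**3 - k**2 - k + 1).
Check: Δs_k = (-2)**k*(-6*k**3 - 9*k**2 - 5*k - 3). ✓
Σ_(k=0)^n t_k = s_(n+1) − s_(0) = ((-2)**(n + 1)*(2*n**3 + 5*n**2 + 3*n + 1)) − (1), i.e. -4*(-2)**n*n**3 - 10*(-2)**n*n**2 - 6*(-2)**n*n - 2*(-2)**n - 1.

S(n) = -4*(-2)**n*n**3 - 10*(-2)**n*n**2 - 6*(-2)**n*n - 2*(-2)**n - 1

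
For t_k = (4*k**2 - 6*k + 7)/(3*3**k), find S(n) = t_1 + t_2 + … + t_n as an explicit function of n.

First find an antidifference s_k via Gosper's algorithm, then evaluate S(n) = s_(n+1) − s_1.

S(n) = 3**(-n - 1)*(5*3**n - 2*n**2 - 3*n - 5)

t_(k+1)/t_k = (4*k**2 + 2*k + 5)/(3*(4*k**2 - 6*k + 7)).
So A=1/3 and B=1, with C=k**2 - 3*k/2 + 7/4.
Need (1/3)·f(k+1) − (1)·f(k) = k**2 - 3*k/2 + 7/4.
Degrees (0,0,2) ⇒ d ≤ 2.
A polynomial solution: f(k) = -3*(2*k**2 - k + 4)/4.
Then R = B(k−1)f/C = -3*(2*k**2 - k + 4)/(4*k**2 - 6*k + 7), so s_k = R(k)·t_k = (-2*k**2 + k - 4)/3**k.
Verify: (4*k**2 - 6*k + 7)/(3*3**k) matches t_k.
Telescope: S(n) = s_(n+1) − s_(1) = 3**(-n - 1)*(-2*n**2 - 3*n - 5) − (-5/3) = 3**(-n - 1)*(5*3**n - 2*n**2 - 3*n - 5).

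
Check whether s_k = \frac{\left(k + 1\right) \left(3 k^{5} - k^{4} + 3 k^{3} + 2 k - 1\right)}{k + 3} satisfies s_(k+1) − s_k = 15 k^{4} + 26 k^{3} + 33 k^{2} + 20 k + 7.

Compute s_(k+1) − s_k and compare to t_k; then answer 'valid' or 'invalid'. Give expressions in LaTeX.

Invalid: residual \frac{2 \left(- 12 k^{5} - 72 k^{4} - 108 k^{3} - 119 k^{2} - 65 k - 22\right)}{k^{2} + 7 k + 12} ≠ 0.

s_(k+1) = (k + 2)*(2*k + 3*(k + 1)**5 - (k + 1)**4 + 3*(k + 1)**3 + 1)/(k + 4)
s_(k+1) − s_k = (15*k**6 + 107*k**5 + 251*k**4 + 347*k**3 + 305*k**2 + 159*k + 40)/(k**2 + 7*k + 12)
(s_(k+1) − s_k) − t_k = 2*(-12*k**5 - 72*k**4 - 108*k**3 - 119*k**2 - 65*k - 22)/(k**2 + 7*k + 12)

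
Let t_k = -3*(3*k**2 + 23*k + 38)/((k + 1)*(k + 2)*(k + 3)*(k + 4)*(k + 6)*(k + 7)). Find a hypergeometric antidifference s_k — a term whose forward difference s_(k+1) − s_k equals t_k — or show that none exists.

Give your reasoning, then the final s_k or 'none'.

s_k = k*(-k**2 - 10*k - 27)/(6*(k**3 + 10*k**2 + 27*k + 18))

Compute t_(k+1)/t_k: get (k + 1)*(k + 6)*(23*k + 3*(k + 1)**2 + 61)/((k + 5)*(k + 8)*(3*k**2 + 23*k + 38)).
Gosper form: A/B · C(k+1)/C(k) with A=k + 1, B=k + 8, C=k**3 + 38*k**2/3 + 51*k + 190/3.
Need (k + 1)·f(k+1) − (k + 7)·f(k) = k**3 + 38*k**2/3 + 51*k + 190/3.
deg f ≤ 6 (via 1,1,3).
Match coefficients ⇒ f(k) = k*(k + 2)*(k + 4)*(k + 5)*(k**2 + 10*k + 27)/54.
Get s_k = R·t_k = k*(-k**2 - 10*k - 27)/(6*(k**3 + 10*k**2 + 27*k + 18)) with R(k) = B(k−1)f(k)/C(k) = k*(k + 2)*(k + 4)*(k + 7)*(k**2 + 10*k + 27)/(18*(3*k**2 + 23*k + 38)).
Δs = 3*(-3*k**2 - 23*k - 38)/(k**6 + 23*k**5 + 207*k**4 + 925*k**3 + 2144*k**2 + 2412*k + 1008), as required.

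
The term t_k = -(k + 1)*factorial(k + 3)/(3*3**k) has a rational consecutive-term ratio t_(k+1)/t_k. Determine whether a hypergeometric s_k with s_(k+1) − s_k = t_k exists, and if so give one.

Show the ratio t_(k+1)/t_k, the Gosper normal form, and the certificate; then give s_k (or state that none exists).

The ratio is (k + 2)*(k + 4)/(3*(k + 1)).
Take A(k)=k/3 + 4/3, B(k)=1, C(k)=k + 1.
Key eq: (k/3 + 4/3)·f(k+1) = (1)·f(k) + (k + 1).
d = 0 from the (1,0,1) case.
A polynomial solution: f(k) = 3.
Get s_k = R·t_k = -factorial(k + 3)/3**k with R(k) = B(k−1)f(k)/C(k) = 3/(k + 1).
Verify: -(k + 1)*factorial(k + 3)/(3*3**k) matches t_k.

s_k = -factorial(k + 3)/3**k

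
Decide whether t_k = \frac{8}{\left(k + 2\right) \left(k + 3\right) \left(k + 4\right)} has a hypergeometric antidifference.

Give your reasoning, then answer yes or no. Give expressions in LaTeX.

r(k) = (k + 2)/(k + 5) after simplifying.
Normal form (A,B,C) = (k + 2, k + 5, 1).
Solve (k + 2)·f(k+1) − (k + 4)·f(k) = 1.
Bound: deg f ≤ 2.
Coefficient equations give f(k) = k*(k + 5)/12.
Then R = B(k−1)f/C = k*(k + 4)*(k + 5)/12, so s_k = R(k)·t_k = 2*k*(k + 5)/(3*(k + 2)*(k + 3)).
Verify: 8/(k**3 + 9*k**2 + 26*k + 24) matches t_k.

Yes. s_k = \frac{2 k \left(k + 5\right)}{3 \left(k + 2\right) \left(k + 3\right)}.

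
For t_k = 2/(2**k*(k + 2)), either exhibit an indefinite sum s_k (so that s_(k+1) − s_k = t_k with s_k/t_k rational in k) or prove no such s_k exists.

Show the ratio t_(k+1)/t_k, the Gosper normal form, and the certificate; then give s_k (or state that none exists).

t_(k+1)/t_k = (k + 2)/(2*(k + 3)).
Normal form (A,B,C) = (k/2 + 1, k + 3, 1).
Key eq: (k/2 + 1)·f(k+1) = (k + 2)·f(k) + (1).
Degrees (1,1,0) ⇒ d ≤ -1.
Bound -1 < 0, so the key equation has no polynomial solution.

none — t_k is not Gosper-summable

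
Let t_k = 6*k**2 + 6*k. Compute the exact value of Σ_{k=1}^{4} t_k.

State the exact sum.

Σ = 240

r(k) = (k + 2)/k after simplifying.
So A=1 and B=1, with C=k**2 + k.
Key eq: (1)·f(k+1) = (1)·f(k) + (k**2 + k).
d = 3 from the (0,0,2) case.
Solving with deg f ≤ 3: f(k) = k*(k - 1)*(k + 1)/3.
Get s_k = R·t_k = 2*k*(k**2 - 1) with R(k) = B(k−1)f(k)/C(k) = (k - 1)/3.
Check: Δs_k = 6*k*(k + 1). ✓
Σ_(k=1)^(4) t_k = s_(5) − s_(1) = 240 − (0) = 240.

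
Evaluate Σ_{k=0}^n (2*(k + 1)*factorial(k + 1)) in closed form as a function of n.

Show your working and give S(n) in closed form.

Step 1: r(k) = (k + 2)**2/(k + 1).
Gosper form: A/B · C(k+1)/C(k) with A=k + 2, B=1, C=k + 1.
f must satisfy (k + 2)·f(k+1) − (1)·f(k) = k + 1.
d = 0 from the (1,0,1) case.
Match coefficients ⇒ f(k) = 1.
Get s_k = R·t_k = 2*factorial(k + 1) with R(k) = B(k−1)f(k)/C(k) = 1/(k + 1).
s_(k+1) − s_k = 2*(k + 1)*factorial(k + 1) = t_k.
Telescope: S(n) = s_(n+1) − s_(0) = 2*factorial(n + 2) − (2) = 2*factorial(n + 2) - 2.

S(n) = 2*factorial(n + 2) - 2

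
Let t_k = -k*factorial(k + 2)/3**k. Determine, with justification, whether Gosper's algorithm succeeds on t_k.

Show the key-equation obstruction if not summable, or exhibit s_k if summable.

r(k) = (k + 1)*(k + 3)/(3*k) after simplifying.
Factor: A=k/3 + 1; B=1; C=k.
Set up (k/3 + 1)·f(k+1) − (1)·f(k) − (k) = 0.
d = 0 from the (1,0,1) case.
A polynomial solution: f(k) = 3.
So s_k = (B(k−1)f/C)·t_k = (3/k)·t_k = -3**(1 - k)*factorial(k + 2).
Δs = -k*factorial(k + 2)/3**k, as required.

Yes. s_k = -3**(1 - k)*factorial(k + 2).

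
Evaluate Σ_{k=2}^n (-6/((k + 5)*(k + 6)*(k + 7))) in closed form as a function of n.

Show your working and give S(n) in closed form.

S(n) = 3*(-n**2 - 13*n + 14)/(56*(n**2 + 13*n + 42))

Step 1: r(k) = (k + 5)/(k + 8).
Normal form (A,B,C) = (k + 5, k + 8, 1).
Key eq: (k + 5)·f(k+1) = (k + 7)·f(k) + (1).
From deg A=1, deg B=1, deg C=0: d=2.
Solving with deg f ≤ 2: f(k) = k*(k + 11)/60.
Certificate R = B(k−1)f/C = k*(k + 7)*(k + 11)/60 gives s_k = k*(-k - 11)/(10*(k + 5)*(k + 6)).
Verify: -6/(k**3 + 18*k**2 + 107*k + 210) matches t_k.
Σ_(k=2)^n t_k = s_(n+1) − s_(2) = ((-n**2 - 13*n - 12)/(10*(n**2 + 13*n + 42))) − (-13/280), i.e. 3*(-n**2 - 13*n + 14)/(56*(n**2 + 13*n + 42)).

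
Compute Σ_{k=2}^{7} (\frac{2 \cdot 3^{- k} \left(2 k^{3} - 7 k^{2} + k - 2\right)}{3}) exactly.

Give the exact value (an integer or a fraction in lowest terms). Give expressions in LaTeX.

Σ = -328/729

Step 1: r(k) = (2*k**3 - k**2 - 7*k - 6)/(3*(2*k**3 - 7*k**2 + k - 2)).
A = 1/3, B = 1, C = k**3 - 7*k**2/2 + k/2 - 1.
Need (1/3)·f(k+1) − (1)·f(k) = k**3 - 7*k**2/2 + k/2 - 1.
Degrees (0,0,3) ⇒ d ≤ 3.
Solve for f: f(k) = -3*(2*k**3 - 4*k**2 - 3)/4 (degree 3 ≤ 3).
Get s_k = R·t_k = (-2*k**3 + 4*k**2 + 3)/3**k with R(k) = B(k−1)f(k)/C(k) = -3*(2*k**3 - 4*k**2 - 3)/(2*(2*k**3 - 7*k**2 + k - 2)).
Check: Δs_k = 2*(2*k**3 - 7*k**2 + k - 2)/(3*3**k). ✓
Evaluate s at k=8 and k=2: -85/729 and 1/3; difference -328/729.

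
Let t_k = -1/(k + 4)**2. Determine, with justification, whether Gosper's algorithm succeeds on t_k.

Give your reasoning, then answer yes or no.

No — key equation has no polynomial f.

Ratio r(k) = (k + 4)**2/(k + 5)**2.
Gosper form: A/B · C(k+1)/C(k) with A=k**2 + 8*k + 16, B=k**2 + 10*k + 25, C=1.
Need (k**2 + 8*k + 16)·f(k+1) − (k**2 + 8*k + 16)·f(k) = 1.
Bound: deg f ≤ 0.
Generic f = c0 gives residual -1; -1 = 0 cannot hold, so t_k is not Gosper-summable.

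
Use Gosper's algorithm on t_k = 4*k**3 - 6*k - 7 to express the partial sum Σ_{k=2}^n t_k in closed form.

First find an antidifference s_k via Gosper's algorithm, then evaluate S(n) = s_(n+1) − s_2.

S(n) = n**4 + 2*n**3 - 2*n**2 - 10*n + 9

The ratio is (6*k - 4*(k + 1)**3 + 13)/(-4*k**3 + 6*k + 7).
Gosper form: A/B · C(k+1)/C(k) with A=1, B=1, C=k**3 - 3*k/2 - 7/4.
Solve (1)·f(k+1) − (1)·f(k) = k**3 - 3*k/2 - 7/4.
From deg A=0, deg B=0, deg C=3: d=4.
Coefficient equations give f(k) = k*(k**3 - 2*k**2 - 2*k - 4)/4.
Get s_k = R·t_k = k*(k**3 - 2*k**2 - 2*k - 4) with R(k) = B(k−1)f(k)/C(k) = k*(k**3 - 2*k**2 - 2*k - 4)/(4*k**3 - 6*k - 7).
Verify: 4*k**3 - 6*k - 7 matches t_k.
Telescope: S(n) = s_(n+1) − s_(2) = n**4 + 2*n**3 - 2*n**2 - 10*n - 7 − (-16) = n**4 + 2*n**3 - 2*n**2 - 10*n + 9.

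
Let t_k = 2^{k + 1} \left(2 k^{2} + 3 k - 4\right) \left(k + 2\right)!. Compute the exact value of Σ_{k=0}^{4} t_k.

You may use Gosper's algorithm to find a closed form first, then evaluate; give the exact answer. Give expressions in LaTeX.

Σ = 967688

Ratio r(k) = 2*(2*k**3 + 13*k**2 + 22*k + 3)/(2*k**2 + 3*k - 4).
Take A(k)=2*k + 6, B(k)=1, C(k)=k**2 + 3*k/2 - 2.
f must satisfy (2*k + 6)·f(k+1) − (1)·f(k) = k**2 + 3*k/2 - 2.
Bound: deg f ≤ 1.
Solving with deg f ≤ 1: f(k) = (k - 2)/2.
So s_k = (B(k−1)f/C)·t_k = ((k - 2)/(2*k**2 + 3*k - 4))·t_k = 2**(k + 1)*(k - 2)*factorial(k + 2).
s_(k+1) − s_k = 2**(k + 1)*(2*k**2 + 3*k - 4)*factorial(k + 2) = t_k.
Telescoping: Σ = s_(5) − s_(0) = 967680 − (-8) = 967688.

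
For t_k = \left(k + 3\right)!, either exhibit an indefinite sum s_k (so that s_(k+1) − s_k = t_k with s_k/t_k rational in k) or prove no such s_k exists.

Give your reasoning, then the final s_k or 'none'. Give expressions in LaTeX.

Compute t_(k+1)/t_k: get k + 4.
A = k + 4, B = 1, C = 1.
f must satisfy (k + 4)·f(k+1) − (1)·f(k) = 1.
d = -1 from the (1,0,0) case.
deg f ≤ -1 is impossible — no certificate.

no hypergeometric antidifference exists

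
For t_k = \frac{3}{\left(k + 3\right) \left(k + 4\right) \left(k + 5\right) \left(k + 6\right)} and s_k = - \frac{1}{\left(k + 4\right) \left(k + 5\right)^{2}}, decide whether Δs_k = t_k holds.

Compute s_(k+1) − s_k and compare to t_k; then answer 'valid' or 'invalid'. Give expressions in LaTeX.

Invalid: residual \frac{2 \left(- 4 k - 21\right)}{k^{6} + 29 k^{5} + 347 k^{4} + 2191 k^{3} + 7692 k^{2} + 14220 k + 10800} ≠ 0.

s_(k+1) = -1/((k + 5)*(k + 6)**2)
s_(k+1) − s_k = (-(k + 4)*(k + 5) + (k + 6)**2)/((k + 4)*(k + 5)**2*(k + 6)**2)
(s_(k+1) − s_k) − t_k = 2*(-4*k - 21)/(k**6 + 29*k**5 + 347*k**4 + 2191*k**3 + 7692*k**2 + 14220*k + 10800)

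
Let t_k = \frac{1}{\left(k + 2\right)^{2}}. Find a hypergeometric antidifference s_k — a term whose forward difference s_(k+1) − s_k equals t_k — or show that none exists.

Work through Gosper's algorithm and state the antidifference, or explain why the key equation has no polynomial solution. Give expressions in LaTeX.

not Gosper-summable; s_k does not exist

Step 1: r(k) = (k + 2)**2/(k + 3)**2.
Take A(k)=k**2 + 4*k + 4, B(k)=k**2 + 6*k + 9, C(k)=1.
Solve (k**2 + 4*k + 4)·f(k+1) − (k**2 + 4*k + 4)·f(k) = 1.
From deg A=2, deg B=2, deg C=0: d=0.
f = c0 ⇒ A·f(k+1) − B(k−1)·f(k) − C = -1. The system {-1 = 0} is inconsistent; no antidifference.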